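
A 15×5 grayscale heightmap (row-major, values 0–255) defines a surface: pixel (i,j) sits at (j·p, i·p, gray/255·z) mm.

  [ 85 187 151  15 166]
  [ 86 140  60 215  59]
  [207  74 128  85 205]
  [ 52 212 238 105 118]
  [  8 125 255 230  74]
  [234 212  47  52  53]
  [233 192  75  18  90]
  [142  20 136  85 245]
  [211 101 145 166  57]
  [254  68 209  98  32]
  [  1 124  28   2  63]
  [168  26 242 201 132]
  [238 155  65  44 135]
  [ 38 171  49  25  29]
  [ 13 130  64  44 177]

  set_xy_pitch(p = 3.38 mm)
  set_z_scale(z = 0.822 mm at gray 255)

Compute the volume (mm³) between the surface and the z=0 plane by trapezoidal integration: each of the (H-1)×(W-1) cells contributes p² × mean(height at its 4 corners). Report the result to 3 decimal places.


height_mm = gray/255 × 0.822; cell vol = 3.38² × mean(4 corners)
unit = 3.38² × 0.822 / (4×255) = 0.00920672 mm³ per gray-sum
row 0: Σ corner-gray over 4 cells = 1932  → 17.7874
row 1: Σ corner-gray over 4 cells = 1961  → 18.0544
row 2: Σ corner-gray over 4 cells = 2266  → 20.8624
row 3: Σ corner-gray over 4 cells = 2582  → 23.7718
row 4: Σ corner-gray over 4 cells = 2211  → 20.3561
row 5: Σ corner-gray over 4 cells = 1802  → 16.5905
row 6: Σ corner-gray over 4 cells = 1762  → 16.2222
row 7: Σ corner-gray over 4 cells = 1961  → 18.0544
row 8: Σ corner-gray over 4 cells = 2128  → 19.5919
row 9: Σ corner-gray over 4 cells = 1408  → 12.9631
row 10: Σ corner-gray over 4 cells = 1610  → 14.8228
row 11: Σ corner-gray over 4 cells = 2139  → 19.6932
row 12: Σ corner-gray over 4 cells = 1458  → 13.4234
row 13: Σ corner-gray over 4 cells = 1223  → 11.2598
Σ rows: total corner-gray = 26443  → 243.4534 mm³

243.453


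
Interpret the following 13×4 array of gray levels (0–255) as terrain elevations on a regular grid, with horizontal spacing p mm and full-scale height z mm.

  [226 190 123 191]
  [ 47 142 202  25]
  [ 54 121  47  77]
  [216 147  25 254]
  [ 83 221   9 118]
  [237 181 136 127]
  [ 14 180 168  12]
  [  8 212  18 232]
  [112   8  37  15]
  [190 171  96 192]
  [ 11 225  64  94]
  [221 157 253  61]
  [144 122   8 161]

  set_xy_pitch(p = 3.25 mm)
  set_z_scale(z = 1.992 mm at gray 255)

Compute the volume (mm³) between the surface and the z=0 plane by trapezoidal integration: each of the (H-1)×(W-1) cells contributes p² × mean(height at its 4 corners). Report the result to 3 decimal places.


364.867

height_mm = gray/255 × 1.992; cell vol = 3.25² × mean(4 corners)
unit = 3.25² × 1.992 / (4×255) = 0.0206279 mm³ per gray-sum
row 0: Σ corner-gray over 3 cells = 1803  → 37.1922
row 1: Σ corner-gray over 3 cells = 1227  → 25.3105
row 2: Σ corner-gray over 3 cells = 1281  → 26.4244
row 3: Σ corner-gray over 3 cells = 1475  → 30.4262
row 4: Σ corner-gray over 3 cells = 1659  → 34.2218
row 5: Σ corner-gray over 3 cells = 1720  → 35.4801
row 6: Σ corner-gray over 3 cells = 1422  → 29.3329
row 7: Σ corner-gray over 3 cells = 917  → 18.9158
row 8: Σ corner-gray over 3 cells = 1133  → 23.3715
row 9: Σ corner-gray over 3 cells = 1599  → 32.9841
row 10: Σ corner-gray over 3 cells = 1785  → 36.8209
row 11: Σ corner-gray over 3 cells = 1667  → 34.3868
Σ rows: total corner-gray = 17688  → 364.8670 mm³


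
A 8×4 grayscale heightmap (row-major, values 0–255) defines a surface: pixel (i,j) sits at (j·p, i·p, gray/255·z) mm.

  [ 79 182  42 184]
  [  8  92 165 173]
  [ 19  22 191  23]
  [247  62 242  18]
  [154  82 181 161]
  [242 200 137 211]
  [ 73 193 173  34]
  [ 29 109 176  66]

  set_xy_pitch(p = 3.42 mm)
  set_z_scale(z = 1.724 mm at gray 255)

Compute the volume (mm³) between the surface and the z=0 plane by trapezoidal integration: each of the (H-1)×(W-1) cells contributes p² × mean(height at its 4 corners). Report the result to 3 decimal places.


218.687

height_mm = gray/255 × 1.724; cell vol = 3.42² × mean(4 corners)
unit = 3.42² × 1.724 / (4×255) = 0.0197692 mm³ per gray-sum
row 0: Σ corner-gray over 3 cells = 1406  → 27.7955
row 1: Σ corner-gray over 3 cells = 1163  → 22.9916
row 2: Σ corner-gray over 3 cells = 1341  → 26.5105
row 3: Σ corner-gray over 3 cells = 1714  → 33.8844
row 4: Σ corner-gray over 3 cells = 1968  → 38.9058
row 5: Σ corner-gray over 3 cells = 1966  → 38.8663
row 6: Σ corner-gray over 3 cells = 1504  → 29.7329
Σ rows: total corner-gray = 11062  → 218.6870 mm³


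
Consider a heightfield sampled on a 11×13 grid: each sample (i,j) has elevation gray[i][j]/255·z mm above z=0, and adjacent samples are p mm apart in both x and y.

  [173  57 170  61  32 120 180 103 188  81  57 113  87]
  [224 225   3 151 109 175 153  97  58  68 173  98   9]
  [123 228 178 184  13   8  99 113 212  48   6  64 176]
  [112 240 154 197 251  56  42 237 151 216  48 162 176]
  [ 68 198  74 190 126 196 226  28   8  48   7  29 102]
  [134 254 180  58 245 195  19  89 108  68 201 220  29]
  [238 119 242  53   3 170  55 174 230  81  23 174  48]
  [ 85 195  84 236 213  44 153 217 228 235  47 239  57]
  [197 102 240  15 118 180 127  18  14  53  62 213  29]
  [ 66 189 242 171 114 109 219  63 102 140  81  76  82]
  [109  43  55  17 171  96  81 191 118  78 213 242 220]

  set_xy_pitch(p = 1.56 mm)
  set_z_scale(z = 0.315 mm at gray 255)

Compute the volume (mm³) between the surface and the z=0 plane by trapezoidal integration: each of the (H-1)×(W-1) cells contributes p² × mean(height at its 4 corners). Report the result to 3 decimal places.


45.710

height_mm = gray/255 × 0.315; cell vol = 1.56² × mean(4 corners)
unit = 1.56² × 0.315 / (4×255) = 0.000751553 mm³ per gray-sum
row 0: Σ corner-gray over 12 cells = 5437  → 4.0862
row 1: Σ corner-gray over 12 cells = 5458  → 4.1020
row 2: Σ corner-gray over 12 cells = 6401  → 4.8107
row 3: Σ corner-gray over 12 cells = 6226  → 4.6792
row 4: Σ corner-gray over 12 cells = 5867  → 4.4094
row 5: Σ corner-gray over 12 cells = 6371  → 4.7881
row 6: Σ corner-gray over 12 cells = 6858  → 5.1542
row 7: Σ corner-gray over 12 cells = 6434  → 4.8355
row 8: Σ corner-gray over 12 cells = 5670  → 4.2613
row 9: Σ corner-gray over 12 cells = 6099  → 4.5837
Σ rows: total corner-gray = 60821  → 45.7102 mm³


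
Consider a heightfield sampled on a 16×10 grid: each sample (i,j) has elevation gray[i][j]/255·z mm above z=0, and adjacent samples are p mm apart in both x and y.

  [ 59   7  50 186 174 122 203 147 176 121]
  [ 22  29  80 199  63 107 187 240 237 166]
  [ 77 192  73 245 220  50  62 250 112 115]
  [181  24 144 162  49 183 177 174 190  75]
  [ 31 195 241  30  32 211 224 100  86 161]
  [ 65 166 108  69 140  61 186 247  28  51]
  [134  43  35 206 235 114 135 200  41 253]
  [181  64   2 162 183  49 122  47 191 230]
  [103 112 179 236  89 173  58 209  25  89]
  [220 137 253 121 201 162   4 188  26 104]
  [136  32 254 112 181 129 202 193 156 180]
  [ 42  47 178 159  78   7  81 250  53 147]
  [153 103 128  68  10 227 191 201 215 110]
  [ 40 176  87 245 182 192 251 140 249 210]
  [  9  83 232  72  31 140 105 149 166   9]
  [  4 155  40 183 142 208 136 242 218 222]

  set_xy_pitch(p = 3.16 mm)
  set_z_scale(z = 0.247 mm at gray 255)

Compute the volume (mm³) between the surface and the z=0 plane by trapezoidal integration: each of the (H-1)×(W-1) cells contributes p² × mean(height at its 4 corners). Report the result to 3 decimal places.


176.742

height_mm = gray/255 × 0.247; cell vol = 3.16² × mean(4 corners)
unit = 3.16² × 0.247 / (4×255) = 0.00241808 mm³ per gray-sum
row 0: Σ corner-gray over 9 cells = 4782  → 11.5633
row 1: Σ corner-gray over 9 cells = 5072  → 12.2645
row 2: Σ corner-gray over 9 cells = 5062  → 12.2403
row 3: Σ corner-gray over 9 cells = 4892  → 11.8293
row 4: Σ corner-gray over 9 cells = 4556  → 11.0168
row 5: Σ corner-gray over 9 cells = 4531  → 10.9563
row 6: Σ corner-gray over 9 cells = 4456  → 10.7750
row 7: Σ corner-gray over 9 cells = 4405  → 10.6516
row 8: Σ corner-gray over 9 cells = 4862  → 11.7567
row 9: Σ corner-gray over 9 cells = 5342  → 12.9174
row 10: Σ corner-gray over 9 cells = 4729  → 11.4351
row 11: Σ corner-gray over 9 cells = 4444  → 10.7460
row 12: Σ corner-gray over 9 cells = 5843  → 14.1289
row 13: Σ corner-gray over 9 cells = 5268  → 12.7385
row 14: Σ corner-gray over 9 cells = 4848  → 11.7229
Σ rows: total corner-gray = 73092  → 176.7424 mm³


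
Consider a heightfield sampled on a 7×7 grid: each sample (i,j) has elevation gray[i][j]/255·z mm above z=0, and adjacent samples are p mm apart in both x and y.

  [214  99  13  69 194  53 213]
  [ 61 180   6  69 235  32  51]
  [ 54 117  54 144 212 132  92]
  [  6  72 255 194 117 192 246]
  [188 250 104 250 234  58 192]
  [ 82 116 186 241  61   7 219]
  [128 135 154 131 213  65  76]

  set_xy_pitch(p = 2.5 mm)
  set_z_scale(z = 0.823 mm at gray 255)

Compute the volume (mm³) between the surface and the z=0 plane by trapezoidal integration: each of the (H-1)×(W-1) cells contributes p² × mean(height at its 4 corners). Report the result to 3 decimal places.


height_mm = gray/255 × 0.823; cell vol = 2.5² × mean(4 corners)
unit = 2.5² × 0.823 / (4×255) = 0.00504289 mm³ per gray-sum
row 0: Σ corner-gray over 6 cells = 2439  → 12.2996
row 1: Σ corner-gray over 6 cells = 2620  → 13.2124
row 2: Σ corner-gray over 6 cells = 3376  → 17.0248
row 3: Σ corner-gray over 6 cells = 4084  → 20.5952
row 4: Σ corner-gray over 6 cells = 3695  → 18.6335
row 5: Σ corner-gray over 6 cells = 3123  → 15.7490
Σ rows: total corner-gray = 19337  → 97.5144 mm³

97.514


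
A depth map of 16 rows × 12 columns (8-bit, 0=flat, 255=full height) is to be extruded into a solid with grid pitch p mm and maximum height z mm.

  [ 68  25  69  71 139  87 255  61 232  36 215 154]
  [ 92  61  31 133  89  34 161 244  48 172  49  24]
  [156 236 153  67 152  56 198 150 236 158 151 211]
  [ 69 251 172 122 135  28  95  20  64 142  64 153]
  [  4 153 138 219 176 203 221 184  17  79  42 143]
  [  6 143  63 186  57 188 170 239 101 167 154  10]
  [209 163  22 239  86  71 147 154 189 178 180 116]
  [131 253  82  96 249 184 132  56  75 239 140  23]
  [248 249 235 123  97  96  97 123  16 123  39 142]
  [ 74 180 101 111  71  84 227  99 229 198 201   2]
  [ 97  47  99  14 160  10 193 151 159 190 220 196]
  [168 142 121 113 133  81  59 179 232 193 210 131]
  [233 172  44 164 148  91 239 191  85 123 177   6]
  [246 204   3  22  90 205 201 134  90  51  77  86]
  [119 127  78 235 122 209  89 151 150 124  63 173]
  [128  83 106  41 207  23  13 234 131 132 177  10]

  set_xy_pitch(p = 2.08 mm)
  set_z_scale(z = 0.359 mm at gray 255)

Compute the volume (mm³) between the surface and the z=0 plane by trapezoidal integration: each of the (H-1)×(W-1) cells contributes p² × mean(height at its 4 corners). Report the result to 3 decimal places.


height_mm = gray/255 × 0.359; cell vol = 2.08² × mean(4 corners)
unit = 2.08² × 0.359 / (4×255) = 0.00152272 mm³ per gray-sum
row 0: Σ corner-gray over 11 cells = 4762  → 7.2512
row 1: Σ corner-gray over 11 cells = 5641  → 8.5897
row 2: Σ corner-gray over 11 cells = 5889  → 8.9673
row 3: Σ corner-gray over 11 cells = 5419  → 8.2516
row 4: Σ corner-gray over 11 cells = 5963  → 9.0800
row 5: Σ corner-gray over 11 cells = 6135  → 9.3419
row 6: Σ corner-gray over 11 cells = 6349  → 9.6678
row 7: Σ corner-gray over 11 cells = 5952  → 9.0632
row 8: Σ corner-gray over 11 cells = 5864  → 8.9292
row 9: Σ corner-gray over 11 cells = 5857  → 8.9186
row 10: Σ corner-gray over 11 cells = 6004  → 9.1424
row 11: Σ corner-gray over 11 cells = 6332  → 9.6419
row 12: Σ corner-gray over 11 cells = 5593  → 8.5166
row 13: Σ corner-gray over 11 cells = 5474  → 8.3354
row 14: Σ corner-gray over 11 cells = 5420  → 8.2532
Σ rows: total corner-gray = 86654  → 131.9501 mm³

131.950


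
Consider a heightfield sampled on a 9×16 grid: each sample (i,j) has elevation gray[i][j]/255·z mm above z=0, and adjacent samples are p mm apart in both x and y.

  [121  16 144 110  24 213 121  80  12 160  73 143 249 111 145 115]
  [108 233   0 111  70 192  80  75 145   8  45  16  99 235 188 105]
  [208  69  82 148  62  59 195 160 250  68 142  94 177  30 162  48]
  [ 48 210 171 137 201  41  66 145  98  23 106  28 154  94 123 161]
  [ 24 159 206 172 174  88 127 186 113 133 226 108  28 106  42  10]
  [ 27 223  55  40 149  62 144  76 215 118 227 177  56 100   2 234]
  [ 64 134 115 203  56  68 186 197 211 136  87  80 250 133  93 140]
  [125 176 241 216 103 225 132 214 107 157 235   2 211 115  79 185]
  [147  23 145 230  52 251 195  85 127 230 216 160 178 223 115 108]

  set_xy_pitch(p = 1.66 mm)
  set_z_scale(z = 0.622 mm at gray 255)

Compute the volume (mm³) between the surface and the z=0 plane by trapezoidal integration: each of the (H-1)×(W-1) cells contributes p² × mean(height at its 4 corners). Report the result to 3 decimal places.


height_mm = gray/255 × 0.622; cell vol = 1.66² × mean(4 corners)
unit = 1.66² × 0.622 / (4×255) = 0.00168038 mm³ per gray-sum
row 0: Σ corner-gray over 15 cells = 6645  → 11.1661
row 1: Σ corner-gray over 15 cells = 6859  → 11.5257
row 2: Σ corner-gray over 15 cells = 7055  → 11.8551
row 3: Σ corner-gray over 15 cells = 7173  → 12.0533
row 4: Σ corner-gray over 15 cells = 7319  → 12.2987
row 5: Σ corner-gray over 15 cells = 7651  → 12.8566
row 6: Σ corner-gray over 15 cells = 8838  → 14.8512
row 7: Σ corner-gray over 15 cells = 9451  → 15.8812
Σ rows: total corner-gray = 60991  → 102.4878 mm³

102.488


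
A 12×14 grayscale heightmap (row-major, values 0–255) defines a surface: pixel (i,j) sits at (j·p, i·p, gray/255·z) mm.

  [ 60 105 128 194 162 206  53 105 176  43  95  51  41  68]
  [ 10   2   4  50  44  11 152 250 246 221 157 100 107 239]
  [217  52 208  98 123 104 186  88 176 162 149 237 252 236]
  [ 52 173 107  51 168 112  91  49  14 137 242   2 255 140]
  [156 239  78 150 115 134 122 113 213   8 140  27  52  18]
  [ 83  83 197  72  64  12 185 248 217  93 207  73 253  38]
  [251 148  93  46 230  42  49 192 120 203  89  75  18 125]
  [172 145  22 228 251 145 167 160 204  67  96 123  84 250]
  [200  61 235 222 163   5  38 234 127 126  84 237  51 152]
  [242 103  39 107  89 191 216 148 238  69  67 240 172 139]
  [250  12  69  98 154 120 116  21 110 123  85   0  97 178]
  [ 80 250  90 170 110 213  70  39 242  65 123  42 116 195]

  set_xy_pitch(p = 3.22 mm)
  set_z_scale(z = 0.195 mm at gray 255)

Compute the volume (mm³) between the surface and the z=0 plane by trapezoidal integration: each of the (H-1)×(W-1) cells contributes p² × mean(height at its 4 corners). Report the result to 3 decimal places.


143.180

height_mm = gray/255 × 0.195; cell vol = 3.22² × mean(4 corners)
unit = 3.22² × 0.195 / (4×255) = 0.00198219 mm³ per gray-sum
row 0: Σ corner-gray over 13 cells = 5783  → 11.4630
row 1: Σ corner-gray over 13 cells = 7060  → 13.9943
row 2: Σ corner-gray over 13 cells = 7117  → 14.1073
row 3: Σ corner-gray over 13 cells = 5950  → 11.7941
row 4: Σ corner-gray over 13 cells = 6485  → 12.8545
row 5: Σ corner-gray over 13 cells = 6515  → 12.9140
row 6: Σ corner-gray over 13 cells = 6792  → 13.4631
row 7: Σ corner-gray over 13 cells = 7324  → 14.5176
row 8: Σ corner-gray over 13 cells = 7257  → 14.3848
row 9: Σ corner-gray over 13 cells = 6177  → 12.2440
row 10: Σ corner-gray over 13 cells = 5773  → 11.4432
Σ rows: total corner-gray = 72233  → 143.1798 mm³


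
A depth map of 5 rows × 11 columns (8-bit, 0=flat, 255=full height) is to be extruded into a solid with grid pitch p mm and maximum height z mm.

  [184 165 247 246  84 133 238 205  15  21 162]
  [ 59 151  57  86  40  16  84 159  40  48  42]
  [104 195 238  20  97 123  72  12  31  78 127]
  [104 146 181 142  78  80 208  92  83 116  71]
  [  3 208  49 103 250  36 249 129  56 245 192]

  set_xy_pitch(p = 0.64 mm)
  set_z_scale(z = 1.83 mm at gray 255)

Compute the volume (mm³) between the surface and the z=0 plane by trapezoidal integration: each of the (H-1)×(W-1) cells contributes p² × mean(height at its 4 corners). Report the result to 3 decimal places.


12.937

height_mm = gray/255 × 1.83; cell vol = 0.64² × mean(4 corners)
unit = 0.64² × 1.83 / (4×255) = 0.000734871 mm³ per gray-sum
row 0: Σ corner-gray over 10 cells = 4517  → 3.3194
row 1: Σ corner-gray over 10 cells = 3426  → 2.5177
row 2: Σ corner-gray over 10 cells = 4390  → 3.2261
row 3: Σ corner-gray over 10 cells = 5272  → 3.8742
Σ rows: total corner-gray = 17605  → 12.9374 mm³


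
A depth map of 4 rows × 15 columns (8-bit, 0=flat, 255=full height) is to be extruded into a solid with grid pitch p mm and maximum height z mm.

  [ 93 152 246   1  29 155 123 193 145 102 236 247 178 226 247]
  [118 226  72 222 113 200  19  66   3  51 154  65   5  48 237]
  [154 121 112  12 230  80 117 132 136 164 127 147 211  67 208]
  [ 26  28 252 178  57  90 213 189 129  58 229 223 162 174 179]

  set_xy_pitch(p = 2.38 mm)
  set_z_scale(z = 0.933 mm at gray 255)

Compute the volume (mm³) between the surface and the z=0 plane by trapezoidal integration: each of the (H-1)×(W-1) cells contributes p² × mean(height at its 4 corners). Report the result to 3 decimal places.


height_mm = gray/255 × 0.933; cell vol = 2.38² × mean(4 corners)
unit = 2.38² × 0.933 / (4×255) = 0.00518126 mm³ per gray-sum
row 0: Σ corner-gray over 14 cells = 7249  → 37.5590
row 1: Σ corner-gray over 14 cells = 6517  → 33.7663
row 2: Σ corner-gray over 14 cells = 7843  → 40.6366
Σ rows: total corner-gray = 21609  → 111.9618 mm³

111.962


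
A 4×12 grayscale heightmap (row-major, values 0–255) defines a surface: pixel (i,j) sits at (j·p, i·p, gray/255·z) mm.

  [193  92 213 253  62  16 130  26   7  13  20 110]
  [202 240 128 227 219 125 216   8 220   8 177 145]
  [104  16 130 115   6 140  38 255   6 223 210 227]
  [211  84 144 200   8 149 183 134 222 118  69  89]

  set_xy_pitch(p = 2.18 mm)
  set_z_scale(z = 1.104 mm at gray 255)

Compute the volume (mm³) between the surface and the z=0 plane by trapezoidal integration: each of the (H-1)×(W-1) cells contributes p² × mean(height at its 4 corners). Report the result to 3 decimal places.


87.820

height_mm = gray/255 × 1.104; cell vol = 2.18² × mean(4 corners)
unit = 2.18² × 1.104 / (4×255) = 0.00514377 mm³ per gray-sum
row 0: Σ corner-gray over 11 cells = 5450  → 28.0336
row 1: Σ corner-gray over 11 cells = 6092  → 31.3359
row 2: Σ corner-gray over 11 cells = 5531  → 28.4502
Σ rows: total corner-gray = 17073  → 87.8197 mm³


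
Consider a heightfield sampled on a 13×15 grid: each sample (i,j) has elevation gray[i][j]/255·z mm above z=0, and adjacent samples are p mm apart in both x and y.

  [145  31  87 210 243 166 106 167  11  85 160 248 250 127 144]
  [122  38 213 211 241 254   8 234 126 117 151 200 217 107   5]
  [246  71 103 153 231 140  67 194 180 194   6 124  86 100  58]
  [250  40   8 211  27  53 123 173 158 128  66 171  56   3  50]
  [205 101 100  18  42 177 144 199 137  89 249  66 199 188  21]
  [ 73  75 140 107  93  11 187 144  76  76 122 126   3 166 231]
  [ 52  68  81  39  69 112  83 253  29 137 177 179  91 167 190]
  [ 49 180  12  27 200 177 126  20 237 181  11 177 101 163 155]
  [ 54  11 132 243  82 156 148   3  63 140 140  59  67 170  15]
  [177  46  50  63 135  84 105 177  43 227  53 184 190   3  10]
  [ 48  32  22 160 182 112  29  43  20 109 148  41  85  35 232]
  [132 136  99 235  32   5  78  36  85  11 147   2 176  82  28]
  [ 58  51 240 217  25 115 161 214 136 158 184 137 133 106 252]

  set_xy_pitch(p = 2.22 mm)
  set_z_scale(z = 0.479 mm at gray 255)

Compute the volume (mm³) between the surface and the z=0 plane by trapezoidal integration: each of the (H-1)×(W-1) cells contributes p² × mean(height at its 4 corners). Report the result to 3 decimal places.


178.360

height_mm = gray/255 × 0.479; cell vol = 2.22² × mean(4 corners)
unit = 2.22² × 0.479 / (4×255) = 0.00231442 mm³ per gray-sum
row 0: Σ corner-gray over 14 cells = 8432  → 19.5151
row 1: Σ corner-gray over 14 cells = 7963  → 18.4297
row 2: Σ corner-gray over 14 cells = 6336  → 14.6641
row 3: Σ corner-gray over 14 cells = 6378  → 14.7613
row 4: Σ corner-gray over 14 cells = 6600  → 15.2751
row 5: Σ corner-gray over 14 cells = 6168  → 14.2753
row 6: Σ corner-gray over 14 cells = 6640  → 15.3677
row 7: Σ corner-gray over 14 cells = 6325  → 14.6387
row 8: Σ corner-gray over 14 cells = 5804  → 13.4329
row 9: Σ corner-gray over 14 cells = 5223  → 12.0882
row 10: Σ corner-gray over 14 cells = 4724  → 10.9333
row 11: Σ corner-gray over 14 cells = 6472  → 14.9789
Σ rows: total corner-gray = 77065  → 178.3604 mm³


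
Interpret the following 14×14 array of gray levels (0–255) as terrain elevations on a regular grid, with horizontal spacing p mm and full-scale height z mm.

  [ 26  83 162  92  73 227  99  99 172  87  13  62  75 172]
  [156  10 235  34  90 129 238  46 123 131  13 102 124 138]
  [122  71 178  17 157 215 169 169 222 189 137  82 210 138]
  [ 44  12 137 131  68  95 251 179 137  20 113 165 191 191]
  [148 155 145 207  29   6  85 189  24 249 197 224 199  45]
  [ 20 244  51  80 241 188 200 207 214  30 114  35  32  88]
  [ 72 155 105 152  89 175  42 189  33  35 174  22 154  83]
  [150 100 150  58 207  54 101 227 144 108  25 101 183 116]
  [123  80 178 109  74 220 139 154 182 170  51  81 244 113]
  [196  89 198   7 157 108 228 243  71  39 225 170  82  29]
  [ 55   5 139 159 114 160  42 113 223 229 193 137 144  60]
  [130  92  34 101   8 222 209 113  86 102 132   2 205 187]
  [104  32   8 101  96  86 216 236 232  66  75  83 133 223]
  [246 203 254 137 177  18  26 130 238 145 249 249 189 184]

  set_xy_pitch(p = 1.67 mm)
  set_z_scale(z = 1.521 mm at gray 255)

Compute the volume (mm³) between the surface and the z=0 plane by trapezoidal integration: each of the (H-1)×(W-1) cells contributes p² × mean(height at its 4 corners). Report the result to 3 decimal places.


height_mm = gray/255 × 1.521; cell vol = 1.67² × mean(4 corners)
unit = 1.67² × 1.521 / (4×255) = 0.00415874 mm³ per gray-sum
row 0: Σ corner-gray over 13 cells = 5530  → 22.9978
row 1: Σ corner-gray over 13 cells = 6736  → 28.0133
row 2: Σ corner-gray over 13 cells = 7125  → 29.6310
row 3: Σ corner-gray over 13 cells = 6844  → 28.4624
row 4: Σ corner-gray over 13 cells = 6991  → 29.0738
row 5: Σ corner-gray over 13 cells = 6185  → 25.7218
row 6: Σ corner-gray over 13 cells = 5987  → 24.8984
row 7: Σ corner-gray over 13 cells = 6782  → 28.2046
row 8: Σ corner-gray over 13 cells = 7059  → 29.3566
row 9: Σ corner-gray over 13 cells = 6890  → 28.6537
row 10: Σ corner-gray over 13 cells = 6360  → 26.4496
row 11: Σ corner-gray over 13 cells = 5984  → 24.8859
row 12: Σ corner-gray over 13 cells = 7515  → 31.2529
Σ rows: total corner-gray = 85988  → 357.6019 mm³

357.602


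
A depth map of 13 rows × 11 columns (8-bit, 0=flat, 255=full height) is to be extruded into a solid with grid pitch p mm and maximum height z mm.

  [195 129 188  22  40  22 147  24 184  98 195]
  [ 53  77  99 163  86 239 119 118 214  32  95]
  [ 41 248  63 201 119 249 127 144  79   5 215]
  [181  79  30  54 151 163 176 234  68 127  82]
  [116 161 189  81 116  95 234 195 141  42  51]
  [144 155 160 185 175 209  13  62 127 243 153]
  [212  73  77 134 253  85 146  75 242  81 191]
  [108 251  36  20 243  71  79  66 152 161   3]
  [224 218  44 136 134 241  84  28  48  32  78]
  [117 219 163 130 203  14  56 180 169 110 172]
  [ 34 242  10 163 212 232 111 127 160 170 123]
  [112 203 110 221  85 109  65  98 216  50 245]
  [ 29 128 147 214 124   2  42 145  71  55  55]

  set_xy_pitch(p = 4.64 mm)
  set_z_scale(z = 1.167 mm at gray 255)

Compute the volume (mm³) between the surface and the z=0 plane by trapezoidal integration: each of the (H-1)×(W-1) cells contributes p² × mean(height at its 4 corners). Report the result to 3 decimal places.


1524.203

height_mm = gray/255 × 1.167; cell vol = 4.64² × mean(4 corners)
unit = 4.64² × 1.167 / (4×255) = 0.0246324 mm³ per gray-sum
row 0: Σ corner-gray over 10 cells = 4540  → 111.8311
row 1: Σ corner-gray over 10 cells = 5168  → 127.3002
row 2: Σ corner-gray over 10 cells = 5153  → 126.9307
row 3: Σ corner-gray over 10 cells = 5102  → 125.6745
row 4: Σ corner-gray over 10 cells = 5630  → 138.6804
row 5: Σ corner-gray over 10 cells = 5690  → 140.1583
row 6: Σ corner-gray over 10 cells = 5004  → 123.2605
row 7: Σ corner-gray over 10 cells = 4501  → 110.8704
row 8: Σ corner-gray over 10 cells = 5009  → 123.3837
row 9: Σ corner-gray over 10 cells = 5788  → 142.5723
row 10: Σ corner-gray over 10 cells = 5682  → 139.9613
row 11: Σ corner-gray over 10 cells = 4611  → 113.5800
Σ rows: total corner-gray = 61878  → 1524.2034 mm³


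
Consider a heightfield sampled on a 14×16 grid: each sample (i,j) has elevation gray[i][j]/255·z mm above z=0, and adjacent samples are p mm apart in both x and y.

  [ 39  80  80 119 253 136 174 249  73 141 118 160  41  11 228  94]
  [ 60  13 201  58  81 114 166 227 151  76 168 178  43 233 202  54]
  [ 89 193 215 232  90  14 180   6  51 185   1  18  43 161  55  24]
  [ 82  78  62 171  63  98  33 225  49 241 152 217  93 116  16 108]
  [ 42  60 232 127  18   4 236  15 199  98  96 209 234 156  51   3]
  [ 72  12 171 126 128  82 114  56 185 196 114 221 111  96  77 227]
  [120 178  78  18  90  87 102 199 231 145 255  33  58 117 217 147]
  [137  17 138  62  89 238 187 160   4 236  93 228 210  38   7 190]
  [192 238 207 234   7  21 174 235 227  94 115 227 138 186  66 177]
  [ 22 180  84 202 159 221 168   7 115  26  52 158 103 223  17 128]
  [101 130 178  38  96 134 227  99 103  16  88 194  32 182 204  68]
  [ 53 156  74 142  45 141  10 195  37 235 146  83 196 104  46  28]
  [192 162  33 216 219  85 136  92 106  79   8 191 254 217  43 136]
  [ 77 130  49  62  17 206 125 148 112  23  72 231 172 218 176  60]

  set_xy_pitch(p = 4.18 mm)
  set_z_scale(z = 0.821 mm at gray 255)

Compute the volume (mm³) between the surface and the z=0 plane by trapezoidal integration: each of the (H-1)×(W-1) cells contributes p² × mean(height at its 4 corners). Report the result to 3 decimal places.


1353.450

height_mm = gray/255 × 0.821; cell vol = 4.18² × mean(4 corners)
unit = 4.18² × 0.821 / (4×255) = 0.0140636 mm³ per gray-sum
row 0: Σ corner-gray over 15 cells = 7795  → 109.6255
row 1: Σ corner-gray over 15 cells = 6937  → 97.5590
row 2: Σ corner-gray over 15 cells = 6419  → 90.2740
row 3: Σ corner-gray over 15 cells = 6933  → 97.5027
row 4: Σ corner-gray over 15 cells = 7192  → 101.1452
row 5: Σ corner-gray over 15 cells = 7560  → 106.3206
row 6: Σ corner-gray over 15 cells = 7624  → 107.2207
row 7: Σ corner-gray over 15 cells = 8448  → 118.8090
row 8: Σ corner-gray over 15 cells = 8287  → 116.5448
row 9: Σ corner-gray over 15 cells = 7191  → 101.1311
row 10: Σ corner-gray over 15 cells = 6912  → 97.2074
row 11: Σ corner-gray over 15 cells = 7311  → 102.8188
row 12: Σ corner-gray over 15 cells = 7629  → 107.2910
Σ rows: total corner-gray = 96238  → 1353.4498 mm³


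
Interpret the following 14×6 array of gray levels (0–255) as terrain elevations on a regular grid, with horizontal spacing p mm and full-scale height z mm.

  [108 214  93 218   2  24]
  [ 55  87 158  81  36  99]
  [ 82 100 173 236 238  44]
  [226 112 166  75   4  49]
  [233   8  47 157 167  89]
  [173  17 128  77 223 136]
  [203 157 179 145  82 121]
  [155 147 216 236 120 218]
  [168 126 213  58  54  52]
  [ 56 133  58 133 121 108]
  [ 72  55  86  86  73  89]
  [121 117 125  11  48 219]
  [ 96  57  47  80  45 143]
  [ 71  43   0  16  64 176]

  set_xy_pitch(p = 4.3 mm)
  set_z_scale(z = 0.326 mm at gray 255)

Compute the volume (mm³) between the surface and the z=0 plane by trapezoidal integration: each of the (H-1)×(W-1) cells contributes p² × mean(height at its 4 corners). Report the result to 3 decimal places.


height_mm = gray/255 × 0.326; cell vol = 4.3² × mean(4 corners)
unit = 4.3² × 0.326 / (4×255) = 0.00590955 mm³ per gray-sum
row 0: Σ corner-gray over 5 cells = 2064  → 12.1973
row 1: Σ corner-gray over 5 cells = 2498  → 14.7621
row 2: Σ corner-gray over 5 cells = 2609  → 15.4180
row 3: Σ corner-gray over 5 cells = 2069  → 12.2269
row 4: Σ corner-gray over 5 cells = 2279  → 13.4679
row 5: Σ corner-gray over 5 cells = 2649  → 15.6544
row 6: Σ corner-gray over 5 cells = 3261  → 19.2710
row 7: Σ corner-gray over 5 cells = 2933  → 17.3327
row 8: Σ corner-gray over 5 cells = 2176  → 12.8592
row 9: Σ corner-gray over 5 cells = 1815  → 10.7258
row 10: Σ corner-gray over 5 cells = 1703  → 10.0640
row 11: Σ corner-gray over 5 cells = 1639  → 9.6858
row 12: Σ corner-gray over 5 cells = 1190  → 7.0324
Σ rows: total corner-gray = 28885  → 170.6973 mm³

170.697


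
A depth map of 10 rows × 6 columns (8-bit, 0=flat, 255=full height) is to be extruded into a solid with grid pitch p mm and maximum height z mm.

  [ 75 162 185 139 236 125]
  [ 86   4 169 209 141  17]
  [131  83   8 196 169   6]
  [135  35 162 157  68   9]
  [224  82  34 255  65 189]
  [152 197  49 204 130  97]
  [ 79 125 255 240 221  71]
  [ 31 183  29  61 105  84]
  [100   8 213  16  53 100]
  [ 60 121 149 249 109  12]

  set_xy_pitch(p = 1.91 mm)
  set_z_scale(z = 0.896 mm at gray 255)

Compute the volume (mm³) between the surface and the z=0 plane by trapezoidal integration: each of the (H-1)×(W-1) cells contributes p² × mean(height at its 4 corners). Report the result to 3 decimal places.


69.534

height_mm = gray/255 × 0.896; cell vol = 1.91² × mean(4 corners)
unit = 1.91² × 0.896 / (4×255) = 0.00320461 mm³ per gray-sum
row 0: Σ corner-gray over 5 cells = 2793  → 8.9505
row 1: Σ corner-gray over 5 cells = 2198  → 7.0437
row 2: Σ corner-gray over 5 cells = 2037  → 6.5278
row 3: Σ corner-gray over 5 cells = 2273  → 7.2841
row 4: Σ corner-gray over 5 cells = 2694  → 8.6332
row 5: Σ corner-gray over 5 cells = 3241  → 10.3861
row 6: Σ corner-gray over 5 cells = 2703  → 8.6620
row 7: Σ corner-gray over 5 cells = 1651  → 5.2908
row 8: Σ corner-gray over 5 cells = 2108  → 6.7553
Σ rows: total corner-gray = 21698  → 69.5335 mm³


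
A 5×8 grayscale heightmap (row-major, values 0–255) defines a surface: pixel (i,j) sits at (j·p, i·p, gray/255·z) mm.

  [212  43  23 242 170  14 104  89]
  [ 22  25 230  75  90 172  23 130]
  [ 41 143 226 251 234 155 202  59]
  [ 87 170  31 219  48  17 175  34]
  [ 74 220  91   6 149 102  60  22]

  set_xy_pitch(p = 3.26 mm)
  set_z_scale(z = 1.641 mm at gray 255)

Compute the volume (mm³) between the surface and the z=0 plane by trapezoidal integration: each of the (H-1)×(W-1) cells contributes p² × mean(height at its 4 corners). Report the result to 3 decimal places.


231.421

height_mm = gray/255 × 1.641; cell vol = 3.26² × mean(4 corners)
unit = 3.26² × 1.641 / (4×255) = 0.0170979 mm³ per gray-sum
row 0: Σ corner-gray over 7 cells = 2875  → 49.1566
row 1: Σ corner-gray over 7 cells = 3904  → 66.7503
row 2: Σ corner-gray over 7 cells = 3963  → 67.7591
row 3: Σ corner-gray over 7 cells = 2793  → 47.7545
Σ rows: total corner-gray = 13535  → 231.4205 mm³


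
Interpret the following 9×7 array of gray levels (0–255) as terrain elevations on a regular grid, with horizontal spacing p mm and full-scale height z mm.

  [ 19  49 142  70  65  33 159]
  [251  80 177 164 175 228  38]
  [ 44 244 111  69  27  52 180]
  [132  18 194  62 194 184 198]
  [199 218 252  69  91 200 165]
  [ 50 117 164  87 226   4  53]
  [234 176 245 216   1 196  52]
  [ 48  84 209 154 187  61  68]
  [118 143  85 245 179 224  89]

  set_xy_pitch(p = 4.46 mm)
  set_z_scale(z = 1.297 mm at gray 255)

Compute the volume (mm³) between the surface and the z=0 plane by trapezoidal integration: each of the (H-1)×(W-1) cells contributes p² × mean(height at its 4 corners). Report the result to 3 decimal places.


height_mm = gray/255 × 1.297; cell vol = 4.46² × mean(4 corners)
unit = 4.46² × 1.297 / (4×255) = 0.0252935 mm³ per gray-sum
row 0: Σ corner-gray over 6 cells = 2833  → 71.6566
row 1: Σ corner-gray over 6 cells = 3167  → 80.1046
row 2: Σ corner-gray over 6 cells = 2864  → 72.4407
row 3: Σ corner-gray over 6 cells = 3658  → 92.5237
row 4: Σ corner-gray over 6 cells = 3323  → 84.0504
row 5: Σ corner-gray over 6 cells = 3253  → 82.2799
row 6: Σ corner-gray over 6 cells = 3460  → 87.5156
row 7: Σ corner-gray over 6 cells = 3465  → 87.6421
Σ rows: total corner-gray = 26023  → 658.2136 mm³

658.214


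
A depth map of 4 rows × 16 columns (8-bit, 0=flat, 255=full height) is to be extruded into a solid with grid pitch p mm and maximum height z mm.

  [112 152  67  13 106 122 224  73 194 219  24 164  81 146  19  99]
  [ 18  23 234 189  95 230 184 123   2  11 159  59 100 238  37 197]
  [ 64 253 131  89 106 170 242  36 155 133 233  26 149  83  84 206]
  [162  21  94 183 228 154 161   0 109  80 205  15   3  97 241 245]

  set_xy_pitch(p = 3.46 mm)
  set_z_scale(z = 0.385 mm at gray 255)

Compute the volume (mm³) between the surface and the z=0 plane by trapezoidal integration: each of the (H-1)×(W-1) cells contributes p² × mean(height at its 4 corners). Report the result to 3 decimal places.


100.649

height_mm = gray/255 × 0.385; cell vol = 3.46² × mean(4 corners)
unit = 3.46² × 0.385 / (4×255) = 0.00451869 mm³ per gray-sum
row 0: Σ corner-gray over 15 cells = 7002  → 31.6399
row 1: Σ corner-gray over 15 cells = 7633  → 34.4912
row 2: Σ corner-gray over 15 cells = 7639  → 34.5183
Σ rows: total corner-gray = 22274  → 100.6493 mm³


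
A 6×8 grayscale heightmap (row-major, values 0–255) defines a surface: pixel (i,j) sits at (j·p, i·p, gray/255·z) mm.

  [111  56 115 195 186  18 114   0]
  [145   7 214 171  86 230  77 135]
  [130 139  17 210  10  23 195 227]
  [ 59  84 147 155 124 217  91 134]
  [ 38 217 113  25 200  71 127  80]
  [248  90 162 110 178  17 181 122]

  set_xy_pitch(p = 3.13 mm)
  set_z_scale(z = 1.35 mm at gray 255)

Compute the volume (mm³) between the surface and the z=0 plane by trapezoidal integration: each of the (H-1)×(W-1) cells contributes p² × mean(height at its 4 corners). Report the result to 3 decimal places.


220.703

height_mm = gray/255 × 1.35; cell vol = 3.13² × mean(4 corners)
unit = 3.13² × 1.35 / (4×255) = 0.0129665 mm³ per gray-sum
row 0: Σ corner-gray over 7 cells = 3329  → 43.1654
row 1: Σ corner-gray over 7 cells = 3395  → 44.0212
row 2: Σ corner-gray over 7 cells = 3374  → 43.7489
row 3: Σ corner-gray over 7 cells = 3453  → 44.7733
row 4: Σ corner-gray over 7 cells = 3470  → 44.9937
Σ rows: total corner-gray = 17021  → 220.7025 mm³


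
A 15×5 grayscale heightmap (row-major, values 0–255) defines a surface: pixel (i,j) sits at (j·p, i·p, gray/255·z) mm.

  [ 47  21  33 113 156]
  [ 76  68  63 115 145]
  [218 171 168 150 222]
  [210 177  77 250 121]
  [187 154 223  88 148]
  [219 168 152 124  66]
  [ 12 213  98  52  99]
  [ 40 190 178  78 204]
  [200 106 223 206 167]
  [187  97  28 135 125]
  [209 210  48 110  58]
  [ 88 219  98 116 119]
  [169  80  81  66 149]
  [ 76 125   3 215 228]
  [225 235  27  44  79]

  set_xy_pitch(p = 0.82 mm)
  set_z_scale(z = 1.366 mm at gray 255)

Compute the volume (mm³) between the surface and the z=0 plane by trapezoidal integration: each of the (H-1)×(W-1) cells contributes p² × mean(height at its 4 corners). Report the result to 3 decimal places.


26.500

height_mm = gray/255 × 1.366; cell vol = 0.82² × mean(4 corners)
unit = 0.82² × 1.366 / (4×255) = 0.000900489 mm³ per gray-sum
row 0: Σ corner-gray over 4 cells = 1250  → 1.1256
row 1: Σ corner-gray over 4 cells = 2131  → 1.9189
row 2: Σ corner-gray over 4 cells = 2757  → 2.4826
row 3: Σ corner-gray over 4 cells = 2604  → 2.3449
row 4: Σ corner-gray over 4 cells = 2438  → 2.1954
row 5: Σ corner-gray over 4 cells = 2010  → 1.8100
row 6: Σ corner-gray over 4 cells = 1973  → 1.7767
row 7: Σ corner-gray over 4 cells = 2573  → 2.3170
row 8: Σ corner-gray over 4 cells = 2269  → 2.0432
row 9: Σ corner-gray over 4 cells = 1835  → 1.6524
row 10: Σ corner-gray over 4 cells = 2076  → 1.8694
row 11: Σ corner-gray over 4 cells = 1845  → 1.6614
row 12: Σ corner-gray over 4 cells = 1762  → 1.5867
row 13: Σ corner-gray over 4 cells = 1906  → 1.7163
Σ rows: total corner-gray = 29429  → 26.5005 mm³


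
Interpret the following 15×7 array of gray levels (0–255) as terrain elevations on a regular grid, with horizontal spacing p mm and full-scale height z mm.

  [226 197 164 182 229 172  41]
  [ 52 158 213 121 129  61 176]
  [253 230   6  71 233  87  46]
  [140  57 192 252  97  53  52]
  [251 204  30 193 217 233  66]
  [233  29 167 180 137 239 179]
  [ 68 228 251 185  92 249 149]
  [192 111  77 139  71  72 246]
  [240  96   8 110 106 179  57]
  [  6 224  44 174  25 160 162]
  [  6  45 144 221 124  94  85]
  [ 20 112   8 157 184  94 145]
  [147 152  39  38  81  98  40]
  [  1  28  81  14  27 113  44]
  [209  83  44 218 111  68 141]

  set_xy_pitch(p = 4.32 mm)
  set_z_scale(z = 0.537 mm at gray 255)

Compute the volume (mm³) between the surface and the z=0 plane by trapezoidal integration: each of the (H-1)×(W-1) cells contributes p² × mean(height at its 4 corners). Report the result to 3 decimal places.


411.096

height_mm = gray/255 × 0.537; cell vol = 4.32² × mean(4 corners)
unit = 4.32² × 0.537 / (4×255) = 0.0098252 mm³ per gray-sum
row 0: Σ corner-gray over 6 cells = 3747  → 36.8150
row 1: Σ corner-gray over 6 cells = 3145  → 30.9003
row 2: Σ corner-gray over 6 cells = 3047  → 29.9374
row 3: Σ corner-gray over 6 cells = 3565  → 35.0269
row 4: Σ corner-gray over 6 cells = 3987  → 39.1731
row 5: Σ corner-gray over 6 cells = 4143  → 40.7058
row 6: Σ corner-gray over 6 cells = 3605  → 35.4199
row 7: Σ corner-gray over 6 cells = 2673  → 26.2628
row 8: Σ corner-gray over 6 cells = 2717  → 26.6951
row 9: Σ corner-gray over 6 cells = 2769  → 27.2060
row 10: Σ corner-gray over 6 cells = 2622  → 25.7617
row 11: Σ corner-gray over 6 cells = 2278  → 22.3818
row 12: Σ corner-gray over 6 cells = 1574  → 15.4649
row 13: Σ corner-gray over 6 cells = 1969  → 19.3458
Σ rows: total corner-gray = 41841  → 411.0964 mm³


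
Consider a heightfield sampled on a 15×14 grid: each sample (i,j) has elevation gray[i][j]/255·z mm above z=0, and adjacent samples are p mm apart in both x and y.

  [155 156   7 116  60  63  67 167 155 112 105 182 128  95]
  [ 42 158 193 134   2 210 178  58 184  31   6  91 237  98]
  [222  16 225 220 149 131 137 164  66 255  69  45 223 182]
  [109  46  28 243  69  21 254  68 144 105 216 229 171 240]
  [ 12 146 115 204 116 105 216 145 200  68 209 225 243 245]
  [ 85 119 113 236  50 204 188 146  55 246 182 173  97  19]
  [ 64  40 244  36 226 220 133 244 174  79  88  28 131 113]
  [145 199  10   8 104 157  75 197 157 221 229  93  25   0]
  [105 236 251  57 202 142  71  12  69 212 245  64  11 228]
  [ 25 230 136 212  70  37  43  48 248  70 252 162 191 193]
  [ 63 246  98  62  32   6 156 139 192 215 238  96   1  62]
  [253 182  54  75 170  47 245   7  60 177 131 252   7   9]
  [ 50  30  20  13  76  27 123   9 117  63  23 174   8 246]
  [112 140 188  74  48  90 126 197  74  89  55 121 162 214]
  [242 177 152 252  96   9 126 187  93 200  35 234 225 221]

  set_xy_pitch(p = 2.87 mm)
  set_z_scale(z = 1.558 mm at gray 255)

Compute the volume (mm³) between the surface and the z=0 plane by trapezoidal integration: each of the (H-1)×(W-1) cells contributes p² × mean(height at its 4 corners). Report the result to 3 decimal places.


1167.522

height_mm = gray/255 × 1.558; cell vol = 2.87² × mean(4 corners)
unit = 2.87² × 1.558 / (4×255) = 0.0125815 mm³ per gray-sum
row 0: Σ corner-gray over 13 cells = 5990  → 75.3630
row 1: Σ corner-gray over 13 cells = 6908  → 86.9127
row 2: Σ corner-gray over 13 cells = 7341  → 92.3605
row 3: Σ corner-gray over 13 cells = 7778  → 97.8586
row 4: Σ corner-gray over 13 cells = 7963  → 100.1862
row 5: Σ corner-gray over 13 cells = 7185  → 90.3978
row 6: Σ corner-gray over 13 cells = 6558  → 82.5092
row 7: Σ corner-gray over 13 cells = 6572  → 82.6854
row 8: Σ corner-gray over 13 cells = 7093  → 89.2403
row 9: Σ corner-gray over 13 cells = 6703  → 84.3335
row 10: Σ corner-gray over 13 cells = 6163  → 77.5395
row 11: Σ corner-gray over 13 cells = 4738  → 59.6110
row 12: Σ corner-gray over 13 cells = 4716  → 59.3342
row 13: Σ corner-gray over 13 cells = 7089  → 89.1900
Σ rows: total corner-gray = 92797  → 1167.5218 mm³
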